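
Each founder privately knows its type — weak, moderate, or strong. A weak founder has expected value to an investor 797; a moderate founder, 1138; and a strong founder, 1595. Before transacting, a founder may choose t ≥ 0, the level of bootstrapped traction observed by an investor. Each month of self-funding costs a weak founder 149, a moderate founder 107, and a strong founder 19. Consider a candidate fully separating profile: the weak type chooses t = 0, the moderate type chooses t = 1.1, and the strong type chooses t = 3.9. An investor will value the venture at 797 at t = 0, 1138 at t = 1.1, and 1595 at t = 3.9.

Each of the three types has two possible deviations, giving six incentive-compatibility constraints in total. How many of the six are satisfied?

Weak (own payoff 797): to t=1.1 gives 1138 − 149×1.1 = 974.1 → profitable ✗; to t=3.9 gives 1595 − 149×3.9 = 1013.9 → profitable ✗.
Strong (own payoff 1595 − 19×3.9 = 1520.9): to t=0 gives 797 → no gain ✓; to t=1.1 gives 1138 − 19×1.1 = 1117.1 → no gain ✓.
Moderate (own payoff 1138 − 107×1.1 = 1020.3): to t=0 gives 797 → no gain ✓; to t=3.9 gives 1595 − 107×3.9 = 1177.7 → profitable ✗.
3 of the 6 constraints hold; not an equilibrium.

3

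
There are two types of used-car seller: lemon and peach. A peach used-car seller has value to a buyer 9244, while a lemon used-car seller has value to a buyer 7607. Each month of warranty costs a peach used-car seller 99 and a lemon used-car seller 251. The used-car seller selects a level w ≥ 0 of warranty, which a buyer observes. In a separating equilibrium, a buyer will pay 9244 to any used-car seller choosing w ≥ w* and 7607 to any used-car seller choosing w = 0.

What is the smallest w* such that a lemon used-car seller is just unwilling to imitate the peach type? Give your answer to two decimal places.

A lemon used-car seller choosing w = 0 receives 7607.
Imitating at w* instead would pay 9244 at cost 251·w*, netting 9244 − 251·w*.
Indifference: 7607 = 9244 − 251·w*, so w* = (9244 − 7607) / 251 ≈ 6.52.
At w* the lemon type's incentive constraint just binds; the peach type strictly prefers w* since its per-unit cost is lower.

6.52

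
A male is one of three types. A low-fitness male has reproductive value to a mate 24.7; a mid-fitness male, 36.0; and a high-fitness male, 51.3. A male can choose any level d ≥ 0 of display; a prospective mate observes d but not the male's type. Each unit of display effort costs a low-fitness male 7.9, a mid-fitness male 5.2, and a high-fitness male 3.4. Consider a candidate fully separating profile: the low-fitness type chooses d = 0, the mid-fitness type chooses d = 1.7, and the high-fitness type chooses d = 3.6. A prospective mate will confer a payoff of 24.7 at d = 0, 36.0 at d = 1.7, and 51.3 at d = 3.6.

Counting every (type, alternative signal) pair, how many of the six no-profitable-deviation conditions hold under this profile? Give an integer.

Low-fitness (own payoff 24.7): to d=1.7 gives 36.0 − 7.9×1.7 = 22.57 → no gain ✓; to d=3.6 gives 51.3 − 7.9×3.6 = 22.86 → no gain ✓.
High-fitness (own payoff 51.3 − 3.4×3.6 = 39.06): to d=0 gives 24.7 → no gain ✓; to d=1.7 gives 36.0 − 3.4×1.7 = 30.22 → no gain ✓.
Mid-fitness (own payoff 36.0 − 5.2×1.7 = 27.16): to d=0 gives 24.7 → no gain ✓; to d=3.6 gives 51.3 − 5.2×3.6 = 32.58 → profitable ✗.
5 of the 6 constraints hold; not an equilibrium.

5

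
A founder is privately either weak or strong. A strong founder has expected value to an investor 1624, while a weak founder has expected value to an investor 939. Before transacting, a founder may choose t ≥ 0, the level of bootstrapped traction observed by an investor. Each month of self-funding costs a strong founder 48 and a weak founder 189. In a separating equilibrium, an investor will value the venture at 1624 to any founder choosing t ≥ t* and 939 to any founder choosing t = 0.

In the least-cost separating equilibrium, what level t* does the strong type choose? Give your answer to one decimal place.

A weak founder choosing t = 0 receives 939.
Imitating at t* instead would pay 1624 at cost 189·t*, netting 1624 − 189·t*.
Indifference: 939 = 1624 − 189·t*, so t* = (1624 − 939) / 189 ≈ 3.6.
At t* the weak type's incentive constraint just binds; the strong type strictly prefers t* since its per-unit cost is lower.

3.6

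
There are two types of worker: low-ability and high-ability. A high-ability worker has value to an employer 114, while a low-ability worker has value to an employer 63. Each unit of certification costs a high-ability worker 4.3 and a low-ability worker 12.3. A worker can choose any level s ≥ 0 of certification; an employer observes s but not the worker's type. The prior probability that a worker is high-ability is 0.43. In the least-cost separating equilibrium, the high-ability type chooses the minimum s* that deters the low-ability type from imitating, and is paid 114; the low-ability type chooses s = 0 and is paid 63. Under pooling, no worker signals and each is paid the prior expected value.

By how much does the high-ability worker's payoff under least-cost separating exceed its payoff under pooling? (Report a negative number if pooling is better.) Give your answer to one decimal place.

11.2

Least-cost separating signal: s* solves 63 = 114 − 12.3·s*, so s* = (114 − 63)/12.3 ≈ 4.1463.
High-ability type's separating payoff: 114 − 4.3 × s* = 114 − 4.3 × (114 − 63)/12.3 = 114 − 219.3/12.3 ≈ 96.171.
Pooling payoff: 0.43 × 114 + 0.57 × 63 = 84.93.
Difference: 96.171 − 84.93 = 11.241, i.e. 11.2 to one decimal place.
The high-ability type prefers to separate.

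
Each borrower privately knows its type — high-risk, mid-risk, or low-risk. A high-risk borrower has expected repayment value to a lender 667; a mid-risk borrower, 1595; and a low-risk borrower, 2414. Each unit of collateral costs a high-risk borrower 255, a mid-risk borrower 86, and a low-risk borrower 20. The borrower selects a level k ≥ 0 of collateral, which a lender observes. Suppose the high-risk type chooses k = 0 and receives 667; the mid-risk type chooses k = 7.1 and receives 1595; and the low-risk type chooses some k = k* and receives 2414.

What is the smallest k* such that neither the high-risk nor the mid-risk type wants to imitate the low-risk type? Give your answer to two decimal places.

16.62

Mid-risk type (on-path payoff 1595 − 86×7.1 = 984.4) won't mimic when 984.4 ≥ 2414 − 86·k*, i.e. k* ≥ 16.62.
High-risk type (on-path payoff 667) won't mimic when 667 ≥ 2414 − 255·k*, i.e. k* ≥ 6.85.
Both must hold, so k* = max(6.85, 16.62) = 16.62. The mid-risk type's constraint binds.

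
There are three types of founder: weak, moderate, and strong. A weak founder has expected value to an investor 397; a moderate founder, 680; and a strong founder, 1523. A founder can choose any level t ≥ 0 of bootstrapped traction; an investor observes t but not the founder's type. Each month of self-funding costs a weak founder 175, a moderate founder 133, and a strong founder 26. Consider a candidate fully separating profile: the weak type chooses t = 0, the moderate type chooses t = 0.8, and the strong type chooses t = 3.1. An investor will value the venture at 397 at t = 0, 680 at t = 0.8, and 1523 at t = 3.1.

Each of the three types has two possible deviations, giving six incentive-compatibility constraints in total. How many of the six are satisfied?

Strong (own payoff 1523 − 26×3.1 = 1442.4): to t=0 gives 397 → no gain ✓; to t=0.8 gives 680 − 26×0.8 = 659.2 → no gain ✓.
Weak (own payoff 397): to t=0.8 gives 680 − 175×0.8 = 540 → profitable ✗; to t=3.1 gives 1523 − 175×3.1 = 980.5 → profitable ✗.
Moderate (own payoff 680 − 133×0.8 = 573.6): to t=0 gives 397 → no gain ✓; to t=3.1 gives 1523 − 133×3.1 = 1110.7 → profitable ✗.
3 of the 6 constraints hold; not an equilibrium.

3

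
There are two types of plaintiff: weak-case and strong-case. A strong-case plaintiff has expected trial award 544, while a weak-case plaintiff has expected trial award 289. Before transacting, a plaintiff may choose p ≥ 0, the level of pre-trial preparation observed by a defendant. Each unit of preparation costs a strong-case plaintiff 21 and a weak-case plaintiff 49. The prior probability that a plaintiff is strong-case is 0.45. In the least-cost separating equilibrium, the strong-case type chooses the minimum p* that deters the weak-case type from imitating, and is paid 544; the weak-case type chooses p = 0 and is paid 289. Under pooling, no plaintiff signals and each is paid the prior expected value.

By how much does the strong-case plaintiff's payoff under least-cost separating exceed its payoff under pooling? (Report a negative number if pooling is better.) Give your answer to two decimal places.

30.96

Least-cost separating signal: p* solves 289 = 544 − 49·p*, so p* = (544 − 289)/49 ≈ 5.2041.
Strong-case type's separating payoff: 544 − 21 × p* = 544 − 21 × (544 − 289)/49 = 544 − 5355/49 ≈ 434.7143.
Pooling payoff: 0.45 × 544 + 0.55 × 289 = 403.75.
Difference: 434.7143 − 403.75 = 30.9643, i.e. 30.96 to two decimal places.
The strong-case type prefers to separate.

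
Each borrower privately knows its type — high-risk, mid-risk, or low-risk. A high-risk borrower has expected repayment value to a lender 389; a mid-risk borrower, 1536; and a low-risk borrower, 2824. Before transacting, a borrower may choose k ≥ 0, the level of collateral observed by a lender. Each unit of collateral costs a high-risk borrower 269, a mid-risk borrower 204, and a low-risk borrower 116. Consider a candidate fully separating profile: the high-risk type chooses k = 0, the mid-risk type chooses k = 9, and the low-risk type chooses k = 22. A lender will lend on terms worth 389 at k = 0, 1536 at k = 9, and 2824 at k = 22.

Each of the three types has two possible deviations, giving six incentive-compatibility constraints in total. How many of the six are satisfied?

3

High-risk (own payoff 389): to k=9 gives 1536 − 269×9 = -885 → no gain ✓; to k=22 gives 2824 − 269×22 = -3094 → no gain ✓.
Mid-risk (own payoff 1536 − 204×9 = -300): to k=0 gives 389 → profitable ✗; to k=22 gives 2824 − 204×22 = -1664 → no gain ✓.
Low-risk (own payoff 2824 − 116×22 = 272): to k=0 gives 389 → profitable ✗; to k=9 gives 1536 − 116×9 = 492 → profitable ✗.
3 of the 6 constraints hold; not an equilibrium.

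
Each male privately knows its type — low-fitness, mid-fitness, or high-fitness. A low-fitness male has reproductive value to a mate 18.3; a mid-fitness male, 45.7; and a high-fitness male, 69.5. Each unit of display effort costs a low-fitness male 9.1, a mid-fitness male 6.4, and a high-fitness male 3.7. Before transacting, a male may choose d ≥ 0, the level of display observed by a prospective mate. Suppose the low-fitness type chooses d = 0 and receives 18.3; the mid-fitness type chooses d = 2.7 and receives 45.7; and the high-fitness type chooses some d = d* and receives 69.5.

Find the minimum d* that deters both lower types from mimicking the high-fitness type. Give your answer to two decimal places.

6.42

Low-fitness type (on-path payoff 18.3) won't mimic when 18.3 ≥ 69.5 − 9.1·d*, i.e. d* ≥ 5.63.
Mid-fitness type (on-path payoff 45.7 − 6.4×2.7 = 28.42) won't mimic when 28.42 ≥ 69.5 − 6.4·d*, i.e. d* ≥ 6.42.
Both must hold, so d* = max(5.63, 6.42) = 6.42. The mid-fitness type's constraint binds.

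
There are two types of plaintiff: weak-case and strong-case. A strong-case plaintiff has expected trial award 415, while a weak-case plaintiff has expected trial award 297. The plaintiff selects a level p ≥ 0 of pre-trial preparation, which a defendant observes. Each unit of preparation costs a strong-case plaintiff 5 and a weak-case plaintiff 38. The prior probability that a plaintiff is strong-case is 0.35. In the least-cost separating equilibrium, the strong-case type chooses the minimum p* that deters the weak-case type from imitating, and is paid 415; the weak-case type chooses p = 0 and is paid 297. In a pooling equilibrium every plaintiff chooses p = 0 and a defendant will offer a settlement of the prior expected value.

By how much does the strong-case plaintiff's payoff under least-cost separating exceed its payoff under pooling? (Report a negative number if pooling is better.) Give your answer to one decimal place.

Least-cost separating signal: p* solves 297 = 415 − 38·p*, so p* = (415 − 297)/38 ≈ 3.1053.
Strong-case type's separating payoff: 415 − 5 × p* = 415 − 5 × (415 − 297)/38 = 415 − 590/38 ≈ 399.474.
Pooling payoff: 0.35 × 415 + 0.65 × 297 = 338.3.
Difference: 399.474 − 338.3 = 61.174, i.e. 61.2 to one decimal place.
The strong-case type prefers to separate.

61.2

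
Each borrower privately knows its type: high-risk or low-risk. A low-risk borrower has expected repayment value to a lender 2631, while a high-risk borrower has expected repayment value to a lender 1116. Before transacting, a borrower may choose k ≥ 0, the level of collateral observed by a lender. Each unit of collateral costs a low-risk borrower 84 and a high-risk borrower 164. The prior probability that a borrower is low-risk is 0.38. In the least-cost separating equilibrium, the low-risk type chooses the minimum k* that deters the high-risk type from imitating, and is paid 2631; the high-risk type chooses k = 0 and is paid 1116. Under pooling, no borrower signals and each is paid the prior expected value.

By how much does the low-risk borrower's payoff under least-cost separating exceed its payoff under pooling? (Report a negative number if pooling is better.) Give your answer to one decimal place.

163.3

Least-cost separating signal: k* solves 1116 = 2631 − 164·k*, so k* = (2631 − 1116)/164 ≈ 9.2378.
Low-risk type's separating payoff: 2631 − 84 × k* = 2631 − 84 × (2631 − 1116)/164 = 2631 − 127260/164 ≈ 1855.024.
Pooling payoff: 0.38 × 2631 + 0.62 × 1116 = 1691.7.
Difference: 1855.024 − 1691.7 = 163.324, i.e. 163.3 to one decimal place.
The low-risk type prefers to separate.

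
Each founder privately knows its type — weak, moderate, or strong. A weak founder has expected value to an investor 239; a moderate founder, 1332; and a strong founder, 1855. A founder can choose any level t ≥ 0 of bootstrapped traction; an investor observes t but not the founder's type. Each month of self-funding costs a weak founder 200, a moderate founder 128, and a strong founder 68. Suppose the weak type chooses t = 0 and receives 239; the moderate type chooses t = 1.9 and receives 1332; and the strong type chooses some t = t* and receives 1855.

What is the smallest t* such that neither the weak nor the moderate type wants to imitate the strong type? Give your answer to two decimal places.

8.08

Moderate type (on-path payoff 1332 − 128×1.9 = 1088.8) won't mimic when 1088.8 ≥ 1855 − 128·t*, i.e. t* ≥ 5.99.
Weak type (on-path payoff 239) won't mimic when 239 ≥ 1855 − 200·t*, i.e. t* ≥ 8.08.
Both must hold, so t* = max(8.08, 5.99) = 8.08. The weak type's constraint binds.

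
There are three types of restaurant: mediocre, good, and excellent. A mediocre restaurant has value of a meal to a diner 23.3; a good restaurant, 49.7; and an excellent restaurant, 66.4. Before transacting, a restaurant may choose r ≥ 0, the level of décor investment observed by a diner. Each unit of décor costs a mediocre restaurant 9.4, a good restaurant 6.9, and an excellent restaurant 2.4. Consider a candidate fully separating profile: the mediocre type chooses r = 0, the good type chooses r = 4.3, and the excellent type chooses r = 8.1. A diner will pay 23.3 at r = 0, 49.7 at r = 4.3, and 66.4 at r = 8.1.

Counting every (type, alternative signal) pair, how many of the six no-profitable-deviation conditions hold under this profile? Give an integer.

5

Mediocre (own payoff 23.3): to r=4.3 gives 49.7 − 9.4×4.3 = 9.28 → no gain ✓; to r=8.1 gives 66.4 − 9.4×8.1 = -9.74 → no gain ✓.
Excellent (own payoff 66.4 − 2.4×8.1 = 46.96): to r=0 gives 23.3 → no gain ✓; to r=4.3 gives 49.7 − 2.4×4.3 = 39.38 → no gain ✓.
Good (own payoff 49.7 − 6.9×4.3 = 20.03): to r=0 gives 23.3 → profitable ✗; to r=8.1 gives 66.4 − 6.9×8.1 = 10.51 → no gain ✓.
5 of the 6 constraints hold; not an equilibrium.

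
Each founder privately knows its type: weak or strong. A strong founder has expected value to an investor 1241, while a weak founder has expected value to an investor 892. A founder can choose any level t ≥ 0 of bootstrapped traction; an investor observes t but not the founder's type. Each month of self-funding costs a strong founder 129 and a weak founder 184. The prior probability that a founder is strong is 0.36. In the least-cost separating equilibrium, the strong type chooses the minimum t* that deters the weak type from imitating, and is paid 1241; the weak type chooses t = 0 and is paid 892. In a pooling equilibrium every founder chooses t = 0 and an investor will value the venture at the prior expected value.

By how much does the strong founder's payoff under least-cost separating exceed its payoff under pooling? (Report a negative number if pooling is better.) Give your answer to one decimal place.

-21.3

Least-cost separating signal: t* solves 892 = 1241 − 184·t*, so t* = (1241 − 892)/184 ≈ 1.8967.
Strong type's separating payoff: 1241 − 129 × t* = 1241 − 129 × (1241 − 892)/184 = 1241 − 45021/184 ≈ 996.321.
Pooling payoff: 0.36 × 1241 + 0.64 × 892 = 1017.64.
Difference: 996.321 − 1017.64 = -21.319, i.e. -21.3 to one decimal place.
The strong type would prefer the pooling outcome.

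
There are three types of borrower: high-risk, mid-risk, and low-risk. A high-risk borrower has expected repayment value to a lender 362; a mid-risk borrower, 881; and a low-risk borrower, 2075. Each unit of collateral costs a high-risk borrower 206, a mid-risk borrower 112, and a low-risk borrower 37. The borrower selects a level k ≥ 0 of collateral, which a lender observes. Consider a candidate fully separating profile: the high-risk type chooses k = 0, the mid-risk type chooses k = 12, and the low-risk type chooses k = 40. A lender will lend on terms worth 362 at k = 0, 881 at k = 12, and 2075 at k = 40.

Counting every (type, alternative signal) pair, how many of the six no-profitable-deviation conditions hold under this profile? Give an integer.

5

High-risk (own payoff 362): to k=12 gives 881 − 206×12 = -1591 → no gain ✓; to k=40 gives 2075 − 206×40 = -6165 → no gain ✓.
Mid-risk (own payoff 881 − 112×12 = -463): to k=0 gives 362 → profitable ✗; to k=40 gives 2075 − 112×40 = -2405 → no gain ✓.
Low-risk (own payoff 2075 − 37×40 = 595): to k=0 gives 362 → no gain ✓; to k=12 gives 881 − 37×12 = 437 → no gain ✓.
5 of the 6 constraints hold; not an equilibrium.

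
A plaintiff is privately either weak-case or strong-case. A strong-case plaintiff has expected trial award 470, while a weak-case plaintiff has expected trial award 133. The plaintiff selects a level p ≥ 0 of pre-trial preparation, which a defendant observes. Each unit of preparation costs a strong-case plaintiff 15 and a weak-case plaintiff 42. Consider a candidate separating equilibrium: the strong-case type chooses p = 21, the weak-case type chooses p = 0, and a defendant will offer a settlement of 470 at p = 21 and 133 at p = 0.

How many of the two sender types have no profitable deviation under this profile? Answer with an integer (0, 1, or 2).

2

Weak-case type: stay at 0 → 133; mimic → 470 − 42 × 21 = -412. IC holds (133 ≥ -412).
Strong-case type: signal → 470 − 15 × 21 = 155; deviate to 0 → 133. IC holds (155 ≥ 133).
2 of 2 constraints hold, so this is a separating equilibrium.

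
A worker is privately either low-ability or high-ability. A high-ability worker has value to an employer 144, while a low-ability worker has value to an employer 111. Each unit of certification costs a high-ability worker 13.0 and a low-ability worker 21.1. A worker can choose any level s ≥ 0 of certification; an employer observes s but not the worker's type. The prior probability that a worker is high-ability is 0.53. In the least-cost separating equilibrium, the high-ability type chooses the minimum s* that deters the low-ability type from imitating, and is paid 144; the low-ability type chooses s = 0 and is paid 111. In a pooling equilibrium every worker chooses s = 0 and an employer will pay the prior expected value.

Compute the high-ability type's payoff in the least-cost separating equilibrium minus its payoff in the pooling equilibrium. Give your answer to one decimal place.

Least-cost separating signal: s* solves 111 = 144 − 21.1·s*, so s* = (144 − 111)/21.1 ≈ 1.5640.
High-ability type's separating payoff: 144 − 13.0 × s* = 144 − 13.0 × (144 − 111)/21.1 = 144 − 429/21.1 ≈ 123.668.
Pooling payoff: 0.53 × 144 + 0.47 × 111 = 128.49.
Difference: 123.668 − 128.49 = -4.822, i.e. -4.8 to one decimal place.
The high-ability type would prefer the pooling outcome.

-4.8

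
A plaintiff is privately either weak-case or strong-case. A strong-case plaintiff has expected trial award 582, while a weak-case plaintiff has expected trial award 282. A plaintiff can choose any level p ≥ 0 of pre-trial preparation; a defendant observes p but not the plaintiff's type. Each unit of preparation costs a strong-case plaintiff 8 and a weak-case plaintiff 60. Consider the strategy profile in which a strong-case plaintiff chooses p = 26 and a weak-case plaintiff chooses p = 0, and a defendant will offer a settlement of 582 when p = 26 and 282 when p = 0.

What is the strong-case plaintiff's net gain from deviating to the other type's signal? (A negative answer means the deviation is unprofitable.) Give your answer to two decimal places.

Playing p = 26 the strong-case plaintiff receives 582 − 8 × 26 = 374.
Deviating to p = 0 yields 282 instead.
Gain from deviating: 282 − 374 = -92.00.
The gain is negative, so the strong-case type's incentive-compatibility constraint is satisfied.

-92.00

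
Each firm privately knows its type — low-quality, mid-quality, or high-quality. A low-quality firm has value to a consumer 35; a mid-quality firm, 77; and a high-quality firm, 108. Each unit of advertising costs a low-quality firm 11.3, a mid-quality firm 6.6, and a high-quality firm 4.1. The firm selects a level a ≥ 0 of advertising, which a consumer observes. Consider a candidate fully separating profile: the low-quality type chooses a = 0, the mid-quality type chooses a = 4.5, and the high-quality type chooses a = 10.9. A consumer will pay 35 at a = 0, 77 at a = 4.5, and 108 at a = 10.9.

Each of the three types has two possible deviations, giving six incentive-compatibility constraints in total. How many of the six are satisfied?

High-quality (own payoff 108 − 4.1×10.9 = 63.31): to a=0 gives 35 → no gain ✓; to a=4.5 gives 77 − 4.1×4.5 = 58.55 → no gain ✓.
Mid-quality (own payoff 77 − 6.6×4.5 = 47.3): to a=0 gives 35 → no gain ✓; to a=10.9 gives 108 − 6.6×10.9 = 36.06 → no gain ✓.
Low-quality (own payoff 35): to a=4.5 gives 77 − 11.3×4.5 = 26.15 → no gain ✓; to a=10.9 gives 108 − 11.3×10.9 = -15.17 → no gain ✓.
6 of the 6 constraints hold; this profile is a separating equilibrium.

6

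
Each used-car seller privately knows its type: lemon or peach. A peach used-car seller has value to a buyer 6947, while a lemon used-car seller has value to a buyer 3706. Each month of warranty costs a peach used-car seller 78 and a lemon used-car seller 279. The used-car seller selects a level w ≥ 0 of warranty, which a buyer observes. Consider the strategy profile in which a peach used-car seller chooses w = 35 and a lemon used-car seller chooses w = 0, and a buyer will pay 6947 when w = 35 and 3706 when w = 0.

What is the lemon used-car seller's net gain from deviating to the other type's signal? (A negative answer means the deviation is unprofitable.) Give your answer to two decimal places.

-6524.00

Playing w = 0 the lemon used-car seller receives 3706.
Deviating to w = 35 brings payment 6947 at cost 279 × 35 = 9765, netting -2818.
Gain from deviating: -2818 − 3706 = -6524.00.
The gain is negative, so the lemon type's incentive-compatibility constraint is satisfied.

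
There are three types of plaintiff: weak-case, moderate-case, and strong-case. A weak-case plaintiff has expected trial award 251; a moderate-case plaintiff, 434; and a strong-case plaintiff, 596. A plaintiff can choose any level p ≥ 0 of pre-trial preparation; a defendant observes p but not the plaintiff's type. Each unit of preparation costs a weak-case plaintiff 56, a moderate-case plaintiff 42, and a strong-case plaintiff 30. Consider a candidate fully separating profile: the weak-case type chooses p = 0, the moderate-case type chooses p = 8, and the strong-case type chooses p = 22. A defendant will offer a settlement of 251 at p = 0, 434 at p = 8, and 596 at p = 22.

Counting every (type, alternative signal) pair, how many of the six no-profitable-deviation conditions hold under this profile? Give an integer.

3

Weak-case (own payoff 251): to p=8 gives 434 − 56×8 = -14 → no gain ✓; to p=22 gives 596 − 56×22 = -636 → no gain ✓.
Moderate-case (own payoff 434 − 42×8 = 98): to p=0 gives 251 → profitable ✗; to p=22 gives 596 − 42×22 = -328 → no gain ✓.
Strong-case (own payoff 596 − 30×22 = -64): to p=0 gives 251 → profitable ✗; to p=8 gives 434 − 30×8 = 194 → profitable ✗.
3 of the 6 constraints hold; not an equilibrium.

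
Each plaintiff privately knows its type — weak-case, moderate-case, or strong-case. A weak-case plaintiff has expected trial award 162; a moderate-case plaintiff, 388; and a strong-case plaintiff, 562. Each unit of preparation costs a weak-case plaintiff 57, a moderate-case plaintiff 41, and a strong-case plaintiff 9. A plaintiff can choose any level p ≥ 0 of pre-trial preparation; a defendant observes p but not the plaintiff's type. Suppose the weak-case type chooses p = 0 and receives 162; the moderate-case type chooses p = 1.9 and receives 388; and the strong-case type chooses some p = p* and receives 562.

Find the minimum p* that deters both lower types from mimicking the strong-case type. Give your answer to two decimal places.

Moderate-case type (on-path payoff 388 − 41×1.9 = 310.1) won't mimic when 310.1 ≥ 562 − 41·p*, i.e. p* ≥ 6.14.
Weak-case type (on-path payoff 162) won't mimic when 162 ≥ 562 − 57·p*, i.e. p* ≥ 7.02.
Both must hold, so p* = max(7.02, 6.14) = 7.02. The weak-case type's constraint binds.

7.02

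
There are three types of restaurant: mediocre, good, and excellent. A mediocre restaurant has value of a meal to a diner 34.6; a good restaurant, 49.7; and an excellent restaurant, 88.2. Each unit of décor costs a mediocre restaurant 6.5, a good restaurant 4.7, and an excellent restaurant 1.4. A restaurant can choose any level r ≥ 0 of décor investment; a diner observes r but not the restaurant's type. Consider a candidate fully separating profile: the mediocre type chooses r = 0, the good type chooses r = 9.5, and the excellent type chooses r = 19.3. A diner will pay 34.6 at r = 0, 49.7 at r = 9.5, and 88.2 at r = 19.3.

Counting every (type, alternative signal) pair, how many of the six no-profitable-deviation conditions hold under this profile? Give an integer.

5

Mediocre (own payoff 34.6): to r=9.5 gives 49.7 − 6.5×9.5 = -12.05 → no gain ✓; to r=19.3 gives 88.2 − 6.5×19.3 = -37.25 → no gain ✓.
Excellent (own payoff 88.2 − 1.4×19.3 = 61.18): to r=0 gives 34.6 → no gain ✓; to r=9.5 gives 49.7 − 1.4×9.5 = 36.4 → no gain ✓.
Good (own payoff 49.7 − 4.7×9.5 = 5.05): to r=0 gives 34.6 → profitable ✗; to r=19.3 gives 88.2 − 4.7×19.3 = -2.51 → no gain ✓.
5 of the 6 constraints hold; not an equilibrium.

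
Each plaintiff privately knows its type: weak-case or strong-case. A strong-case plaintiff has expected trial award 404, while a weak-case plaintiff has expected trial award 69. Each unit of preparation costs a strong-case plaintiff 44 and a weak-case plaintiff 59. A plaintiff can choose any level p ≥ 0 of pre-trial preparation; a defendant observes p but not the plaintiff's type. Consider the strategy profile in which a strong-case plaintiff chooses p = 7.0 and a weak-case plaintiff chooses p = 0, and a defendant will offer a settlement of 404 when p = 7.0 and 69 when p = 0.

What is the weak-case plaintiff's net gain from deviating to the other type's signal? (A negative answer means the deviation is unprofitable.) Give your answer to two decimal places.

Playing p = 0 the weak-case plaintiff receives 69.
Deviating to p = 7.0 brings payment 404 at cost 59 × 7.0 = 413, netting -9.
Gain from deviating: -9 − 69 = -78.00.
The gain is negative, so the weak-case type's incentive-compatibility constraint is satisfied.

-78.00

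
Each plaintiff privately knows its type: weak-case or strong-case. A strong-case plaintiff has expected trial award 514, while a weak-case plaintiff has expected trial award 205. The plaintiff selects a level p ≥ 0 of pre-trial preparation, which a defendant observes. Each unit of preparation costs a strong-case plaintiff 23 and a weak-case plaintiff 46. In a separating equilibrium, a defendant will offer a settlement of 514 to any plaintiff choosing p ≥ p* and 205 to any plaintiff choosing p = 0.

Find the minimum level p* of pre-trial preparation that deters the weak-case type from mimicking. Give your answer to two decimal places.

6.72

A weak-case plaintiff choosing p = 0 receives 205.
Imitating at p* instead would pay 514 at cost 46·p*, netting 514 − 46·p*.
Indifference: 205 = 514 − 46·p*, so p* = (514 − 205) / 46 ≈ 6.72.
This is the weak-case type's binding incentive-compatibility constraint; any p ≥ 6.72 sustains separation on that side.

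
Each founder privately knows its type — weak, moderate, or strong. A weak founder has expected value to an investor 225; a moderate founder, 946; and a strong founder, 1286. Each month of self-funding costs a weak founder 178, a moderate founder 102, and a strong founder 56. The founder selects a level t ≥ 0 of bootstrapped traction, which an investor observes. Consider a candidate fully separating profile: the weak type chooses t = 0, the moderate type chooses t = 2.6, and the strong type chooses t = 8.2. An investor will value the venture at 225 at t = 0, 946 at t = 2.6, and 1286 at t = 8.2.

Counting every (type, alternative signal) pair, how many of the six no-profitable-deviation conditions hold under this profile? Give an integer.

5

Strong (own payoff 1286 − 56×8.2 = 826.8): to t=0 gives 225 → no gain ✓; to t=2.6 gives 946 − 56×2.6 = 800.4 → no gain ✓.
Moderate (own payoff 946 − 102×2.6 = 680.8): to t=0 gives 225 → no gain ✓; to t=8.2 gives 1286 − 102×8.2 = 449.6 → no gain ✓.
Weak (own payoff 225): to t=2.6 gives 946 − 178×2.6 = 483.2 → profitable ✗; to t=8.2 gives 1286 − 178×8.2 = -173.6 → no gain ✓.
5 of the 6 constraints hold; not an equilibrium.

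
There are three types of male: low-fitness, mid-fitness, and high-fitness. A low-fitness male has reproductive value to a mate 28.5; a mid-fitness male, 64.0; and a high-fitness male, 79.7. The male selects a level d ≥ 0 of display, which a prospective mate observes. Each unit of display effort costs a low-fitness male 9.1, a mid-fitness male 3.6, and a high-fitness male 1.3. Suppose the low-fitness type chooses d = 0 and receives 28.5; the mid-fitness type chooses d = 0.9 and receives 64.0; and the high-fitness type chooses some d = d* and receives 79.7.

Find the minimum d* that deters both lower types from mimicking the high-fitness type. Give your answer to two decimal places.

Mid-fitness type (on-path payoff 64.0 − 3.6×0.9 = 60.76) won't mimic when 60.76 ≥ 79.7 − 3.6·d*, i.e. d* ≥ 5.26.
Low-fitness type (on-path payoff 28.5) won't mimic when 28.5 ≥ 79.7 − 9.1·d*, i.e. d* ≥ 5.63.
Both must hold, so d* = max(5.63, 5.26) = 5.63. The low-fitness type's constraint binds.

5.63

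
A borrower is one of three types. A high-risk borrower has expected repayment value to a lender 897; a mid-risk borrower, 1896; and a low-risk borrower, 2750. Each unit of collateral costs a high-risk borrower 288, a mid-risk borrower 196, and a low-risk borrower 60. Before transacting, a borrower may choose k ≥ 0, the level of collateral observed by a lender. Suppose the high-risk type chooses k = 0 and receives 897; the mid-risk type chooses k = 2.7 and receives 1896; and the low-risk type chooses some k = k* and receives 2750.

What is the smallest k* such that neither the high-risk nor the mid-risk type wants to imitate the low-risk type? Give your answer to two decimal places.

Mid-risk type (on-path payoff 1896 − 196×2.7 = 1366.8) won't mimic when 1366.8 ≥ 2750 − 196·k*, i.e. k* ≥ 7.06.
High-risk type (on-path payoff 897) won't mimic when 897 ≥ 2750 − 288·k*, i.e. k* ≥ 6.43.
Both must hold, so k* = max(6.43, 7.06) = 7.06. The mid-risk type's constraint binds.

7.06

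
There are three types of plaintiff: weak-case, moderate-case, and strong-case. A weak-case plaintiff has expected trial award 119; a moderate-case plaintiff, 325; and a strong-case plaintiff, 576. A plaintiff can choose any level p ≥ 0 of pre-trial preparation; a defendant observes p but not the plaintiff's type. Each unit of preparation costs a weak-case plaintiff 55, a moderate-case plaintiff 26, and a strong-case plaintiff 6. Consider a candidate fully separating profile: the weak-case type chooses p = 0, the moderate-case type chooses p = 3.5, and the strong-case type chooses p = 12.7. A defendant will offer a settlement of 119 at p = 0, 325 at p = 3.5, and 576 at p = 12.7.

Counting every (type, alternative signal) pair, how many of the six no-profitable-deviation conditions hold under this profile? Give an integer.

4

Moderate-case (own payoff 325 − 26×3.5 = 234): to p=0 gives 119 → no gain ✓; to p=12.7 gives 576 − 26×12.7 = 245.8 → profitable ✗.
Weak-case (own payoff 119): to p=3.5 gives 325 − 55×3.5 = 132.5 → profitable ✗; to p=12.7 gives 576 − 55×12.7 = -122.5 → no gain ✓.
Strong-case (own payoff 576 − 6×12.7 = 499.8): to p=0 gives 119 → no gain ✓; to p=3.5 gives 325 − 6×3.5 = 304 → no gain ✓.
4 of the 6 constraints hold; not an equilibrium.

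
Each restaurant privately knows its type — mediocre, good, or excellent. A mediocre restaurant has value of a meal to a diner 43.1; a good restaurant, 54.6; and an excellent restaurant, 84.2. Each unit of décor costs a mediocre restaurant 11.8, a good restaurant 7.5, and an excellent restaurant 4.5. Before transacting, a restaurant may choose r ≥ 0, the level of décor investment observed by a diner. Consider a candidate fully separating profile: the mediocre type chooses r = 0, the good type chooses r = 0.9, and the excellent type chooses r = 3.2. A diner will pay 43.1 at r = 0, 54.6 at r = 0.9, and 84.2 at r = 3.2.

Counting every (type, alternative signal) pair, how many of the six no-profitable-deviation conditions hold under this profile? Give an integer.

Mediocre (own payoff 43.1): to r=0.9 gives 54.6 − 11.8×0.9 = 43.98 → profitable ✗; to r=3.2 gives 84.2 − 11.8×3.2 = 46.44 → profitable ✗.
Good (own payoff 54.6 − 7.5×0.9 = 47.85): to r=0 gives 43.1 → no gain ✓; to r=3.2 gives 84.2 − 7.5×3.2 = 60.2 → profitable ✗.
Excellent (own payoff 84.2 − 4.5×3.2 = 69.8): to r=0 gives 43.1 → no gain ✓; to r=0.9 gives 54.6 − 4.5×0.9 = 50.55 → no gain ✓.
3 of the 6 constraints hold; not an equilibrium.

3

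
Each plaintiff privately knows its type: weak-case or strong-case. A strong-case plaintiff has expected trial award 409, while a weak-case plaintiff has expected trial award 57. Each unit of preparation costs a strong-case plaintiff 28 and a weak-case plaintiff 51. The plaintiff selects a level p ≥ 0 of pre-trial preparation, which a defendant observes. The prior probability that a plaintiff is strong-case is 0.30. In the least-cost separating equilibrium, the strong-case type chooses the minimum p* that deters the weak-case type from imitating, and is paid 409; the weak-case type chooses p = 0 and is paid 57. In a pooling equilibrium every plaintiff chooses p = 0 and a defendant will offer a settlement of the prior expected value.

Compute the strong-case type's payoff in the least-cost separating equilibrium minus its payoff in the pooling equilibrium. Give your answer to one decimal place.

Least-cost separating signal: p* solves 57 = 409 − 51·p*, so p* = (409 − 57)/51 ≈ 6.9020.
Strong-case type's separating payoff: 409 − 28 × p* = 409 − 28 × (409 − 57)/51 = 409 − 9856/51 ≈ 215.745.
Pooling payoff: 0.30 × 409 + 0.70 × 57 = 162.6.
Difference: 215.745 − 162.6 = 53.145, i.e. 53.1 to one decimal place.
The strong-case type prefers to separate.

53.1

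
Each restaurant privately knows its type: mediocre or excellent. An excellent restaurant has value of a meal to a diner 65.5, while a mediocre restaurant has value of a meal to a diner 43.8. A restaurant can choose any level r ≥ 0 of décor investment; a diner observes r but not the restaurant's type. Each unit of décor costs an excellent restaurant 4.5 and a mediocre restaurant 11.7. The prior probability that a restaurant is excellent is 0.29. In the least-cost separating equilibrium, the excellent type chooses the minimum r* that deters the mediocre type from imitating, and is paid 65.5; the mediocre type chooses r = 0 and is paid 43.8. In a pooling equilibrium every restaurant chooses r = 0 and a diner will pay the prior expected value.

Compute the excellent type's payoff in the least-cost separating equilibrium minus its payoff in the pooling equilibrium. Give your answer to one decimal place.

Least-cost separating signal: r* solves 43.8 = 65.5 − 11.7·r*, so r* = (65.5 − 43.8)/11.7 ≈ 1.8547.
Excellent type's separating payoff: 65.5 − 4.5 × r* = 65.5 − 4.5 × (65.5 − 43.8)/11.7 = 65.5 − 97.65/11.7 ≈ 57.154.
Pooling payoff: 0.29 × 65.5 + 0.71 × 43.8 = 50.093.
Difference: 57.154 − 50.093 = 7.061, i.e. 7.1 to one decimal place.
The excellent type prefers to separate.

7.1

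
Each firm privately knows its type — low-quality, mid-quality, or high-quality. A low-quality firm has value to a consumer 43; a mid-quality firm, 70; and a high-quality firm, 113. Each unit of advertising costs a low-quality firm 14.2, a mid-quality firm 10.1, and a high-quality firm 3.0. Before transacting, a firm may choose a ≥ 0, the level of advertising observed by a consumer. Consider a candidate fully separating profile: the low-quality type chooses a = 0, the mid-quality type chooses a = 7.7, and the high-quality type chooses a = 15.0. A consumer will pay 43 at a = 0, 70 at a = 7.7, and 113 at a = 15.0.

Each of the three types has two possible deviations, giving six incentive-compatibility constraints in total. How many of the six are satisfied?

5

High-quality (own payoff 113 − 3.0×15.0 = 68): to a=0 gives 43 → no gain ✓; to a=7.7 gives 70 − 3.0×7.7 = 46.9 → no gain ✓.
Low-quality (own payoff 43): to a=7.7 gives 70 − 14.2×7.7 = -39.34 → no gain ✓; to a=15.0 gives 113 − 14.2×15.0 = -100 → no gain ✓.
Mid-quality (own payoff 70 − 10.1×7.7 = -7.77): to a=0 gives 43 → profitable ✗; to a=15.0 gives 113 − 10.1×15.0 = -38.5 → no gain ✓.
5 of the 6 constraints hold; not an equilibrium.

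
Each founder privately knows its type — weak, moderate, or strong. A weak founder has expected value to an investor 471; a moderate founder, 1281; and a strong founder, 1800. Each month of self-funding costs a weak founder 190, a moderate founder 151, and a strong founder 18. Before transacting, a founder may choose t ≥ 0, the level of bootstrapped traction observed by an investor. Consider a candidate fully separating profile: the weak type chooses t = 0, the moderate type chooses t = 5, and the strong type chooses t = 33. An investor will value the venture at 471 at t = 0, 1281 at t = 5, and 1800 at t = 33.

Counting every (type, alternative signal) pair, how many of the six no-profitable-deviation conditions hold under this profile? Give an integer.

Weak (own payoff 471): to t=5 gives 1281 − 190×5 = 331 → no gain ✓; to t=33 gives 1800 − 190×33 = -4470 → no gain ✓.
Strong (own payoff 1800 − 18×33 = 1206): to t=0 gives 471 → no gain ✓; to t=5 gives 1281 − 18×5 = 1191 → no gain ✓.
Moderate (own payoff 1281 − 151×5 = 526): to t=0 gives 471 → no gain ✓; to t=33 gives 1800 − 151×33 = -3183 → no gain ✓.
6 of the 6 constraints hold; this profile is a separating equilibrium.

6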